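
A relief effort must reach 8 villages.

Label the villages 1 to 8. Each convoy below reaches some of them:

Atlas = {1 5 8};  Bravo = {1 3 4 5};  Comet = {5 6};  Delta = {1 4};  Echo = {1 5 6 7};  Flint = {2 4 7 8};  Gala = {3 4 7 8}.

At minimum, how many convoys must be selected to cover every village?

3

Take {Echo, Flint, Gala}. Their union is {1, 2, 3, 4, 5, 6, 7, 8}, which is all 8 villages.
Only Flint contains 2, so Flint is forced; the remaining 4 villages need at least 2 more convoys (each remaining convoy adds at most 3) — so at least 3 convoys are needed, and 3 is optimal.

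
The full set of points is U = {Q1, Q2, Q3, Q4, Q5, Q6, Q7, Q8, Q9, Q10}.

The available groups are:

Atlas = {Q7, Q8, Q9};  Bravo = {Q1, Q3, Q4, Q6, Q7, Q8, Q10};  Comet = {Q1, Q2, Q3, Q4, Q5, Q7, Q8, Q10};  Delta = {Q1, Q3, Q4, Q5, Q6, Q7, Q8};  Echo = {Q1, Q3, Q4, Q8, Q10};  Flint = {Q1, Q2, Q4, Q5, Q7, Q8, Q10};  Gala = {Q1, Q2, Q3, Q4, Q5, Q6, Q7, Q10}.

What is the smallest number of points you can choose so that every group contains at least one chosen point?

2

Take H = {Q4, Q7}. Each listed group contains at least one of these, so H is a hitting set of size 2.
No single point lies in every group, so at least 2 are needed and 2 is optimal.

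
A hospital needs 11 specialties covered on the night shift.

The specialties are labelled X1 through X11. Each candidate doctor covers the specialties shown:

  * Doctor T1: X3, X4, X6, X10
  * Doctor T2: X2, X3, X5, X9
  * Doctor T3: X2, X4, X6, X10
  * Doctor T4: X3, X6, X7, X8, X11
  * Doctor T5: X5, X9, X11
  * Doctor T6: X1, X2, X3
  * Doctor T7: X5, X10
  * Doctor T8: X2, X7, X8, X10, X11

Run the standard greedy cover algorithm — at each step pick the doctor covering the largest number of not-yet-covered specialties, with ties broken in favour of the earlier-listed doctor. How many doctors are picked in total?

4

Greedy: pick T4 (covers 5 new) → pick T2 (covers 3 new) → pick T1 (covers 2 new) → pick T6 (covers 1 new). Total picks: 4.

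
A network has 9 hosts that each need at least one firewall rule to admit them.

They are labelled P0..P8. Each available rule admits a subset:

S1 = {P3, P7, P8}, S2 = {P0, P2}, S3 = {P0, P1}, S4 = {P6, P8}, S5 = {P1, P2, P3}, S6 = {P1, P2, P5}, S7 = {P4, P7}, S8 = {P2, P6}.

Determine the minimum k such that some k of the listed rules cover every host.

5

S1 and S2 and S6 and S7 and S8 together: S1 ∪ S2 ∪ S6 ∪ S7 ∪ S8 = {P0, P1, P2, P3, P4, P5, P6, P7, P8} — every host is covered.
No 4 of the 8 rules cover everything (all 70 combinations miss at least one host), so 5 is optimal.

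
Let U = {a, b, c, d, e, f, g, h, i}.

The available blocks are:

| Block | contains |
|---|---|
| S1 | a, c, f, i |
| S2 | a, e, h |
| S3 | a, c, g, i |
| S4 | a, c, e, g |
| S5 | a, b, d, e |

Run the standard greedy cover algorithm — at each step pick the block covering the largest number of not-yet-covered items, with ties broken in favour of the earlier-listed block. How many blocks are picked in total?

4

Greedy: pick S1 (covers 4 new) → pick S5 (covers 3 new) → pick S2 (covers 1 new) → pick S3 (covers 1 new). Total picks: 4.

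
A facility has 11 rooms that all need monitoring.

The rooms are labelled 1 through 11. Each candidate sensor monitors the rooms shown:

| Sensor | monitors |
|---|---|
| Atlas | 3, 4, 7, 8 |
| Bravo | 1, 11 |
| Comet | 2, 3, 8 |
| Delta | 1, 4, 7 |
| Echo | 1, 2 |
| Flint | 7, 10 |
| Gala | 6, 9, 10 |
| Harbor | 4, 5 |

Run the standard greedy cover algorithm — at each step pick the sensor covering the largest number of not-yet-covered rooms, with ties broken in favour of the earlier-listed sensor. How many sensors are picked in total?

Greedy: pick Atlas (covers 4 new) → pick Gala (covers 3 new) → pick Bravo (covers 2 new) → pick Comet (covers 1 new) → pick Harbor (covers 1 new). Total picks: 5.

5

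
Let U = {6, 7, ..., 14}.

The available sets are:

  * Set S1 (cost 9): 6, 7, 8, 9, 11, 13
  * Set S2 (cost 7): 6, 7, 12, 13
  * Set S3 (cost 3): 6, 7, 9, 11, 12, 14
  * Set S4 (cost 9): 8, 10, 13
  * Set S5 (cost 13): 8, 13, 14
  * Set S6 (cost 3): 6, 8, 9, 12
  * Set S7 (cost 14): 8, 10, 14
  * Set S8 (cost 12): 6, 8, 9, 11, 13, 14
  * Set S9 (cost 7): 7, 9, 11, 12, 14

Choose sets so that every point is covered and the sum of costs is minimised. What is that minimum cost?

S3, S4 together cover every point (S3 ∪ S4 = {6, 7, 8, 9, 10, 11, 12, 13, 14}); total cost 3 + 9 = 12.
No covering selection has total cost below 12.

12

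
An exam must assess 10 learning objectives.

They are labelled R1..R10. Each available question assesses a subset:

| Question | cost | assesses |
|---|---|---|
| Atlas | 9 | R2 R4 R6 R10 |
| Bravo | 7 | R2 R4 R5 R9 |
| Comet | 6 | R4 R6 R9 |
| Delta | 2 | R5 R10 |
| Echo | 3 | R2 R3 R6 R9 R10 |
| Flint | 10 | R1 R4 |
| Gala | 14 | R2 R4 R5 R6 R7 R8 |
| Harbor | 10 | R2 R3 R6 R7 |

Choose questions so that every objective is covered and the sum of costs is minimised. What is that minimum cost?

27

Echo, Flint, Gala together cover every objective (Echo ∪ Flint ∪ Gala = {R1, R2, R3, R4, R5, R6, R7, R8, R9, R10}); total cost 3 + 10 + 14 = 27.
The greedy pick Echo, Delta, Gala, Flint costs 29; no covering selection beats 27.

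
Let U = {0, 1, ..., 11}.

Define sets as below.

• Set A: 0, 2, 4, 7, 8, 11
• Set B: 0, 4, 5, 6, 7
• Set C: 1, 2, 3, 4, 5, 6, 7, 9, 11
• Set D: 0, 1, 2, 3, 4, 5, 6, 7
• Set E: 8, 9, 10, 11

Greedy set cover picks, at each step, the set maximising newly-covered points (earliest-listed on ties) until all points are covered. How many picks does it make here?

3

Greedy: pick C (covers 9 new) → pick A (covers 2 new) → pick E (covers 1 new). Total picks: 3.
(The true minimum cover uses only 2 sets, so greedy is not optimal here.)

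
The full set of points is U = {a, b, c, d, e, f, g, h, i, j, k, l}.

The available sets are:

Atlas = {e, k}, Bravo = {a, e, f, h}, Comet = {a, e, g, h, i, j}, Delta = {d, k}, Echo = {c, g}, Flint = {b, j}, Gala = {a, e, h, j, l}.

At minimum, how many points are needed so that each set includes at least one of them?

4

Take T = {b, e, g, k}. Each listed set contains at least one of these, so T is a hitting set of size 4.
The sets Bravo, Delta, Echo, Flint are pairwise disjoint, so any hitting set needs a separate point for each — at least 4. Hence 4 is optimal.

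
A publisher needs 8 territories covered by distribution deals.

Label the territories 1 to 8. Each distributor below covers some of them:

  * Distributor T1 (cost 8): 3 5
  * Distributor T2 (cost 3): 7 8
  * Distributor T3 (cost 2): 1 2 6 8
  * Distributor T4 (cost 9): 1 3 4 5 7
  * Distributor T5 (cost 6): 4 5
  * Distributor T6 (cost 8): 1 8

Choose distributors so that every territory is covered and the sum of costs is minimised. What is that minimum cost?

11

T3, T4 together cover every territory (T3 ∪ T4 = {1, 2, 3, 4, 5, 6, 7, 8}); total cost 2 + 9 = 11.
No covering selection has total cost below 11.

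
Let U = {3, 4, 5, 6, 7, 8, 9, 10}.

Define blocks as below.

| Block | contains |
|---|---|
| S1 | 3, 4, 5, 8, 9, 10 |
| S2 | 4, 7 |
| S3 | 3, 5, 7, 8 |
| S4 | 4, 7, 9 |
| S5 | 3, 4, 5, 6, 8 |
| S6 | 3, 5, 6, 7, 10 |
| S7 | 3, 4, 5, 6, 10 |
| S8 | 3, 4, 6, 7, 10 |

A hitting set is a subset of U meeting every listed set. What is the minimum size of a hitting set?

H = {5, 7} meets every block (each contains at least one member of H), and |H| = 2.
No single point lies in every block, so at least 2 are needed and 2 is optimal.

2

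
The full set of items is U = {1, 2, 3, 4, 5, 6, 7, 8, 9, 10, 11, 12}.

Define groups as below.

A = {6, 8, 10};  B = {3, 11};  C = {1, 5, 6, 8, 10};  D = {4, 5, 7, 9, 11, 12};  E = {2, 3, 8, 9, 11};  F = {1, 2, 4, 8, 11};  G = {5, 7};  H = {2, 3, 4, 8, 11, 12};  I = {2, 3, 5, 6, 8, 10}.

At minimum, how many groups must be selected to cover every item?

C, D, and E cover everything between them: the union {1, 2, 3, 4, 5, 6, 7, 8, 9, 10, 11, 12} is all of U.
No 2 of the 9 groups cover everything (all 36 combinations miss at least one item), so 3 is optimal.

3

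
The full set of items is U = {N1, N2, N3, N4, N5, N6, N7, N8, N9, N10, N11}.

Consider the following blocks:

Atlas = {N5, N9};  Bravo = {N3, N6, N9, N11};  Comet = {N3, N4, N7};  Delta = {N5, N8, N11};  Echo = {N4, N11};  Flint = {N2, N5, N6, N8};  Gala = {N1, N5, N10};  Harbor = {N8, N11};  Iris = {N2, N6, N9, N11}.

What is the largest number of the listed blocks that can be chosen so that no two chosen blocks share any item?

Comet, Gala, Iris are pairwise disjoint (Comet={N3,N4,N7}; Gala={N1,N5,N10}; Iris={N2,N6,N9,N11}).
Every remaining block overlaps one of these, and no 4 of the listed blocks are pairwise disjoint, so 3 is the maximum.

3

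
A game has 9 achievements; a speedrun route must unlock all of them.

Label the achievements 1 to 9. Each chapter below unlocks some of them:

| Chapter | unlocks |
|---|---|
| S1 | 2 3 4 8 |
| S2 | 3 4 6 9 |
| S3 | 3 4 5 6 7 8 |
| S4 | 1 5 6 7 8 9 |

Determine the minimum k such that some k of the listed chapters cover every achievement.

2

S1 and S4 together: S1 ∪ S4 = {1, 2, 3, 4, 5, 6, 7, 8, 9} — every achievement is covered.
No single chapter has all 9 achievements (the largest, S3, has 6), so 2 is optimal.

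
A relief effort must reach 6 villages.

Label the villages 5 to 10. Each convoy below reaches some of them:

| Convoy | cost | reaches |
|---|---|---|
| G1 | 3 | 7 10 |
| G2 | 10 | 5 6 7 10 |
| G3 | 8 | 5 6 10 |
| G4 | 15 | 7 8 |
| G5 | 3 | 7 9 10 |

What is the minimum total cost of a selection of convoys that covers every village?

26

G3, G4, G5 together cover every village (G3 ∪ G4 ∪ G5 = {5, 6, 7, 8, 9, 10}); total cost 8 + 15 + 3 = 26.
No covering selection has total cost below 26.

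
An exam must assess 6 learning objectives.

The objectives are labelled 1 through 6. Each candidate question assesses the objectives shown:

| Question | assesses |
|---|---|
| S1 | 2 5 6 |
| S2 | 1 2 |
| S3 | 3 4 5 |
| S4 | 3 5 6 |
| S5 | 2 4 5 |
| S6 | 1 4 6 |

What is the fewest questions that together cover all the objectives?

Take {S1, S3, S6}. Their union is {1, 2, 3, 4, 5, 6}, which is all 6 objectives.
No 2 of the 6 questions cover everything (all 15 combinations miss at least one objective), so 3 is optimal.

3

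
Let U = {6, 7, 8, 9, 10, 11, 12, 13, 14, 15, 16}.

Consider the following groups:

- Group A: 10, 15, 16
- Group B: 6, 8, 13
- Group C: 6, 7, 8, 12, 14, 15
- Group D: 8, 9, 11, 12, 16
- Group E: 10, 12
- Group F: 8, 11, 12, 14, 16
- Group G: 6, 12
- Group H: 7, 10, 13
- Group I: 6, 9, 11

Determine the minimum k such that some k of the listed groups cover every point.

C, D, and H cover everything between them: the union {6, 7, 8, 9, 10, 11, 12, 13, 14, 15, 16} is all of U.
No 2 of the 9 groups cover everything (all 36 combinations miss at least one point), so 3 is optimal.

3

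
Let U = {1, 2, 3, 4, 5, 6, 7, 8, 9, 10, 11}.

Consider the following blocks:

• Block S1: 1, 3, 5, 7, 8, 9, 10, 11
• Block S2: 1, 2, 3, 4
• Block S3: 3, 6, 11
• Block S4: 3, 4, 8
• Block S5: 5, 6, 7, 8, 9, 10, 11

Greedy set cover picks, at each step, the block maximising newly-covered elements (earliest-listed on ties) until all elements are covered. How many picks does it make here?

3

Greedy: pick S1 (covers 8 new) → pick S2 (covers 2 new) → pick S3 (covers 1 new). Total picks: 3.
(The true minimum cover uses only 2 blocks, so greedy is not optimal here.)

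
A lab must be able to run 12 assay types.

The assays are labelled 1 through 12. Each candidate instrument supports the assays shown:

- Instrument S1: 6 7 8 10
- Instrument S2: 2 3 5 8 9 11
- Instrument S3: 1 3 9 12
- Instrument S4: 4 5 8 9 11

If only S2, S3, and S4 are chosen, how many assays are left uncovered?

3

Union of S2, S3, S4 = {1, 2, 3, 4, 5, 8, 9, 11, 12}.
Not covered: 6, 7, 10 — 3 assays.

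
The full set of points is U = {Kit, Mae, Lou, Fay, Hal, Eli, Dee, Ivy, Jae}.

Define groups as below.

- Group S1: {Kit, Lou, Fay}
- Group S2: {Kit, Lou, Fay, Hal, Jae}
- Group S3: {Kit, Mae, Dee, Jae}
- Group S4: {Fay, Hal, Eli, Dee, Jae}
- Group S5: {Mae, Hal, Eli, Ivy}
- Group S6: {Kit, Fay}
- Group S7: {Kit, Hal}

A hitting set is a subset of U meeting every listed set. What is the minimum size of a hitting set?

Take H = {Kit, Hal}. Each listed group contains at least one of these, so H is a hitting set of size 2.
The groups S1, S5 are pairwise disjoint, so any hitting set needs a separate point for each — at least 2. Hence 2 is optimal.

2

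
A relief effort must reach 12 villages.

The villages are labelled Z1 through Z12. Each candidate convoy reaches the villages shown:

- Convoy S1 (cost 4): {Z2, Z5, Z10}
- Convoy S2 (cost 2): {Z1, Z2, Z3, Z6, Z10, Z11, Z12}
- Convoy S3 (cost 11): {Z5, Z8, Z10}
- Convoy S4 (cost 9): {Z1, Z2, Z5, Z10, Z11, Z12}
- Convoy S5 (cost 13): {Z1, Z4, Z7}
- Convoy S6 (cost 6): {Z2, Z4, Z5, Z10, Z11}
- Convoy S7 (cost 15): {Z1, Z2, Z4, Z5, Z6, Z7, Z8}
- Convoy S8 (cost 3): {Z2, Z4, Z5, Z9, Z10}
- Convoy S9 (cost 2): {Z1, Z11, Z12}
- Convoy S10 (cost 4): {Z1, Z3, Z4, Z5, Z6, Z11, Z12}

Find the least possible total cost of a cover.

20

S2, S7, S8 together cover every village (S2 ∪ S7 ∪ S8 = {Z1, Z2, Z3, Z4, Z5, Z6, Z7, Z8, Z9, Z10, Z11, Z12}); total cost 2 + 15 + 3 = 20.
No covering selection has total cost below 20.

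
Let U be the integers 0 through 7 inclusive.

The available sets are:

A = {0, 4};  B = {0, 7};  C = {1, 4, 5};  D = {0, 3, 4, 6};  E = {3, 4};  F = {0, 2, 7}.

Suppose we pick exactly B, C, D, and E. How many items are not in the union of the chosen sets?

1

Union of B, C, D, E = {0, 1, 3, 4, 5, 6, 7}.
Not covered: 2 — 1 item.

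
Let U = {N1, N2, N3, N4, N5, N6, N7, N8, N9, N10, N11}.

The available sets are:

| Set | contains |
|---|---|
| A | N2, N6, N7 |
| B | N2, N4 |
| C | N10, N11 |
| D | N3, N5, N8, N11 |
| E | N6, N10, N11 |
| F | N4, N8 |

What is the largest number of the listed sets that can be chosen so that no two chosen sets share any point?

3

A, C, F are pairwise disjoint (A={N2,N6,N7}; C={N10,N11}; F={N4,N8}).
Every remaining set overlaps one of these, and no 4 of the listed sets are pairwise disjoint, so 3 is the maximum.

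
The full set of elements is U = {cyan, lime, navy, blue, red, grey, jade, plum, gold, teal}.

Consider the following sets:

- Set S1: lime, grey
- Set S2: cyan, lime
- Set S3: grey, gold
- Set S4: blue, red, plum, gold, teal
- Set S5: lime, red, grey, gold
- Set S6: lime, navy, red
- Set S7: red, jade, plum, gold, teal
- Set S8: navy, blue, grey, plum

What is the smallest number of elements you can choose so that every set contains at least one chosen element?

3

H = {lime, grey, gold} meets every set (each contains at least one member of H), and |H| = 3.
No choice of 2 elements meets every set, so 3 is the minimum.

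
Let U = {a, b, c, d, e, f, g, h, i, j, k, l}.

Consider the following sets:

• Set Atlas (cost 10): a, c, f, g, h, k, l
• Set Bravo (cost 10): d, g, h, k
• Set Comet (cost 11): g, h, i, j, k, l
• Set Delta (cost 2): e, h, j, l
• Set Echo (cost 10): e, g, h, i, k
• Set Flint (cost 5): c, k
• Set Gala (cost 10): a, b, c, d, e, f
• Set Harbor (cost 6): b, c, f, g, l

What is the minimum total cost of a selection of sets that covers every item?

21

Comet, Gala together cover every item (Comet ∪ Gala = {a, b, c, d, e, f, g, h, i, j, k, l}); total cost 11 + 10 = 21.
The greedy pick Delta, Harbor, Atlas, Bravo, Echo costs 38; no covering selection beats 21.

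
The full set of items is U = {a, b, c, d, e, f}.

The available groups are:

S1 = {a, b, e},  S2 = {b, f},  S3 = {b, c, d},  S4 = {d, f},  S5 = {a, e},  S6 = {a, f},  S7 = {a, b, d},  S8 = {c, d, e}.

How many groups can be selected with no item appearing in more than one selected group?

S3, S5 are pairwise disjoint (S3={b,c,d}; S5={a,e}).
Every remaining group overlaps one of these, and no 3 of the listed groups are pairwise disjoint, so 2 is the maximum.

2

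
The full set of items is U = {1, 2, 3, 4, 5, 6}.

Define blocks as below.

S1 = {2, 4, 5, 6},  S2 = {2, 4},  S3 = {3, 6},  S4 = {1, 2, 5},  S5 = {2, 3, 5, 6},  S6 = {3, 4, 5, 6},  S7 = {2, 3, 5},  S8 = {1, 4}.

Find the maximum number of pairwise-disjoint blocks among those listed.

2

S3, S8 are pairwise disjoint (S3={3,6}; S8={1,4}).
Every remaining block overlaps one of these, and no 3 of the listed blocks are pairwise disjoint, so 2 is the maximum.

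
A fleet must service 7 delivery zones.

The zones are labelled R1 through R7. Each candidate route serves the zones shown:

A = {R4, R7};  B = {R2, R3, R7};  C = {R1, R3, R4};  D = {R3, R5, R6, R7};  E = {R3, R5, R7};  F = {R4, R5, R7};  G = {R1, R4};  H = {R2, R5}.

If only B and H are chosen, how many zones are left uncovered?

3

Union of B, H = {R2, R3, R5, R7}.
Not covered: R1, R4, R6 — 3 zones.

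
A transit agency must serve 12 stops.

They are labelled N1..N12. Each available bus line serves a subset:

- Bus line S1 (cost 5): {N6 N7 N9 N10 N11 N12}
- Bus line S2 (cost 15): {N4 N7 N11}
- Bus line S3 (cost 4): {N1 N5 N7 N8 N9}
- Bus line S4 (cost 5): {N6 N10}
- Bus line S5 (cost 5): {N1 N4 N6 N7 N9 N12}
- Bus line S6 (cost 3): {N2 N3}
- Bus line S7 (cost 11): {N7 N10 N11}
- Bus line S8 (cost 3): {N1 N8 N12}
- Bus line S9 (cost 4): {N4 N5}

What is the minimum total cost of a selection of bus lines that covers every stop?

S1, S6, S8, S9 together cover every stop (S1 ∪ S6 ∪ S8 ∪ S9 = {N1, N2, N3, N4, N5, N6, N7, N8, N9, N10, N11, N12}); total cost 5 + 3 + 3 + 4 = 15.
The greedy pick S3, S1, S6, S9 costs 16; no covering selection beats 15.

15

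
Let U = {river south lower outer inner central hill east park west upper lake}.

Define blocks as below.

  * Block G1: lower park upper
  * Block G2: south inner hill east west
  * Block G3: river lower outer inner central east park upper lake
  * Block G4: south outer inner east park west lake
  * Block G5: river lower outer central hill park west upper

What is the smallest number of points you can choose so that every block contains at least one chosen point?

2

Take H = {park, west}. Each listed block contains at least one of these, so H is a hitting set of size 2.
The blocks G1, G2 are pairwise disjoint, so any hitting set needs a separate point for each — at least 2. Hence 2 is optimal.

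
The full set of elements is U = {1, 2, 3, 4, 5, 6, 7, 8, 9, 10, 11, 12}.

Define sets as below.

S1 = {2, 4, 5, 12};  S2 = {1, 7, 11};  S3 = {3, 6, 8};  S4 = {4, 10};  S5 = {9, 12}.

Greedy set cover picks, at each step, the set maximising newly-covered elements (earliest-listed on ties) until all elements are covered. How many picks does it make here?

5

Greedy: pick S1 (covers 4 new) → pick S2 (covers 3 new) → pick S3 (covers 3 new) → pick S4 (covers 1 new) → pick S5 (covers 1 new). Total picks: 5.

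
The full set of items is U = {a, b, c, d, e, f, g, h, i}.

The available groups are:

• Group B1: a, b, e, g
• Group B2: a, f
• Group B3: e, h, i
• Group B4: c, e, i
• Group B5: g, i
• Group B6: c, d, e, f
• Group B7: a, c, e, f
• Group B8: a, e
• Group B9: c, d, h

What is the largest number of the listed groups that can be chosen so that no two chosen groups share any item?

3

B5, B8, B9 are pairwise disjoint (B5={g,i}; B8={a,e}; B9={c,d,h}).
Every remaining group overlaps one of these, and no 4 of the listed groups are pairwise disjoint, so 3 is the maximum.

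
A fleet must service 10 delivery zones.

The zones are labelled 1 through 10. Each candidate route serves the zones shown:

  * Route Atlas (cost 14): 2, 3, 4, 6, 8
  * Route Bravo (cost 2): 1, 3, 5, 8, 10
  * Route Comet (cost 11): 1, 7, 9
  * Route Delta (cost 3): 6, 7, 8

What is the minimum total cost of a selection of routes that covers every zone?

27

Atlas, Bravo, Comet together cover every zone (Atlas ∪ Bravo ∪ Comet = {1, 2, 3, 4, 5, 6, 7, 8, 9, 10}); total cost 14 + 2 + 11 = 27.
The greedy pick Bravo, Delta, Atlas, Comet costs 30; no covering selection beats 27.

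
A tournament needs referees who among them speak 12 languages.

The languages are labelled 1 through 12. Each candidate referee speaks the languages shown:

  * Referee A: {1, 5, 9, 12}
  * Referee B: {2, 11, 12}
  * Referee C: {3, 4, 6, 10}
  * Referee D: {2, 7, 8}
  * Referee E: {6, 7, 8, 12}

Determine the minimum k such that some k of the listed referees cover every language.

Take {A, B, C, D}. Their union is {1, 2, 3, 4, 5, 6, 7, 8, 9, 10, 11, 12}, which is all 12 languages.
Only B contains 11, so B is forced; the remaining 9 languages need at least 3 more referees (each remaining referee adds at most 4) — so at least 4 referees are needed, and 4 is optimal.

4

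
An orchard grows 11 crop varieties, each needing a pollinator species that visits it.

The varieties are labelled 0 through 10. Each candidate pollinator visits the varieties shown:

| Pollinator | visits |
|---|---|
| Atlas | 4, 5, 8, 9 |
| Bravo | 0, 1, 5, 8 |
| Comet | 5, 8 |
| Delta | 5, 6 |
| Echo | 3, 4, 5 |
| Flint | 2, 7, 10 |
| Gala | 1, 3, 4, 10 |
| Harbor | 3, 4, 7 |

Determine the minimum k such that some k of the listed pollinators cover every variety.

5

Take {Atlas, Bravo, Delta, Echo, Flint}. Their union is {0, 1, 2, 3, 4, 5, 6, 7, 8, 9, 10}, which is all 11 varieties.
No 4 of the 8 pollinators cover everything (all 70 combinations miss at least one variety), so 5 is optimal.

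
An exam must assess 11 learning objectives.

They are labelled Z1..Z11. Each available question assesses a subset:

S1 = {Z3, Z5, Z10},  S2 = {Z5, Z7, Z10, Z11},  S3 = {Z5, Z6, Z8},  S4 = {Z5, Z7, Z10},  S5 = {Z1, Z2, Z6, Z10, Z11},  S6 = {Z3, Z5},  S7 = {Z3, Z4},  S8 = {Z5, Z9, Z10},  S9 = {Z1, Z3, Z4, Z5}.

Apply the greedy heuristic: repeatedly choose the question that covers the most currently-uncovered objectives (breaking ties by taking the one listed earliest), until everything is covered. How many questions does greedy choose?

Greedy: pick S5 (covers 5 new) → pick S9 (covers 3 new) → pick S2 (covers 1 new) → pick S3 (covers 1 new) → pick S8 (covers 1 new). Total picks: 5.

5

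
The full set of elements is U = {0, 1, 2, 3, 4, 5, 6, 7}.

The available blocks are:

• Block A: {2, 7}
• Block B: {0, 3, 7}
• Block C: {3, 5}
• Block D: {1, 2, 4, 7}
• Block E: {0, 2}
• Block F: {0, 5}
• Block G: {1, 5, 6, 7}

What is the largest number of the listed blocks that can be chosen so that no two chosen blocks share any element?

2

D, F are pairwise disjoint (D={1,2,4,7}; F={0,5}).
Every remaining block overlaps one of these, and no 3 of the listed blocks are pairwise disjoint, so 2 is the maximum.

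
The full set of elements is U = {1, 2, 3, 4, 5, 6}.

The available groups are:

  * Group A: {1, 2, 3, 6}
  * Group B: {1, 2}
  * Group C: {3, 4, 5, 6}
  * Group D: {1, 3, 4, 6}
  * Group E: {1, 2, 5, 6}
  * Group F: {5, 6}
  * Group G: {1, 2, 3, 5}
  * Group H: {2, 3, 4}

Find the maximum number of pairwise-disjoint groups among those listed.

B, C are pairwise disjoint (B={1,2}; C={3,4,5,6}).
Every remaining group overlaps one of these, and no 3 of the listed groups are pairwise disjoint, so 2 is the maximum.

2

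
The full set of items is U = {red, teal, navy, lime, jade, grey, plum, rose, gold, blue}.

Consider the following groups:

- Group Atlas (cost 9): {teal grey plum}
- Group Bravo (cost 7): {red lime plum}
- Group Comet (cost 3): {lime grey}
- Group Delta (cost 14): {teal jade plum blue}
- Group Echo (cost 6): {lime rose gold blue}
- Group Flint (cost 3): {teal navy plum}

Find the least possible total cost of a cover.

33

Bravo, Comet, Delta, Echo, Flint together cover every item (Bravo ∪ Comet ∪ Delta ∪ Echo ∪ Flint = {red, teal, navy, lime, jade, grey, plum, rose, gold, blue}); total cost 7 + 3 + 14 + 6 + 3 = 33.
No covering selection has total cost below 33.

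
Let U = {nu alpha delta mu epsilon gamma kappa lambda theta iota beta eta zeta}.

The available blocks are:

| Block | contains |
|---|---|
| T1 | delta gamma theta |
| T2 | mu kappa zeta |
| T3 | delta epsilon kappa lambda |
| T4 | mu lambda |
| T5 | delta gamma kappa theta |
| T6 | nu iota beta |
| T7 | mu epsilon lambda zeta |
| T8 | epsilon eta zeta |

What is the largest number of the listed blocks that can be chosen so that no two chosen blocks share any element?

4

T4, T5, T6, T8 are pairwise disjoint (T4={mu,lambda}; T5={delta,gamma,kappa,theta}; T6={nu,iota,beta}; T8={epsilon,eta,zeta}).
Every remaining block overlaps one of these, and no 5 of the listed blocks are pairwise disjoint, so 4 is the maximum.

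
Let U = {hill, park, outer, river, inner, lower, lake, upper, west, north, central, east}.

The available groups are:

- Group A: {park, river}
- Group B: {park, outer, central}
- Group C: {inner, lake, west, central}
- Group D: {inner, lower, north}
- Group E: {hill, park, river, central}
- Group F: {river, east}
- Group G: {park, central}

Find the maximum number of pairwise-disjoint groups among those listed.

3

B, D, F are pairwise disjoint (B={park,outer,central}; D={inner,lower,north}; F={river,east}).
Every remaining group overlaps one of these, and no 4 of the listed groups are pairwise disjoint, so 3 is the maximum.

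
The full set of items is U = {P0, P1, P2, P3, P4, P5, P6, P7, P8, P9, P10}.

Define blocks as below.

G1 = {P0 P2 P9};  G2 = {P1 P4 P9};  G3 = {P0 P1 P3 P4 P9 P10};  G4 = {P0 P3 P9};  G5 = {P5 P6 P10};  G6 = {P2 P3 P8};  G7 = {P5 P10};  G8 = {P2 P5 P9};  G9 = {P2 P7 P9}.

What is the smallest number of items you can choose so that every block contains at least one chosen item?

3

The 3 items {P2, P9, P10} hit every block.
The blocks G2, G5, G6 are pairwise disjoint, so any hitting set needs a separate item for each — at least 3. Hence 3 is optimal.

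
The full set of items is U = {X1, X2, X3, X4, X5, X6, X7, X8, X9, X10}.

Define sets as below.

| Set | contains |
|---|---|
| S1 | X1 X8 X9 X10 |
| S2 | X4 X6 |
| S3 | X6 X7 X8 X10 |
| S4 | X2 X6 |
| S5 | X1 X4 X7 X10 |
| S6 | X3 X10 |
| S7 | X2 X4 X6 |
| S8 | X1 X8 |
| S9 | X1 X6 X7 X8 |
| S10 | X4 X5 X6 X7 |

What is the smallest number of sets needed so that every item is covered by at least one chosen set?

4

S1, S4, S6, and S10 cover everything between them: the union {X1, X2, X3, X4, X5, X6, X7, X8, X9, X10} is all of U.
No 3 of the 10 sets cover everything (all 120 combinations miss at least one item), so 4 is optimal.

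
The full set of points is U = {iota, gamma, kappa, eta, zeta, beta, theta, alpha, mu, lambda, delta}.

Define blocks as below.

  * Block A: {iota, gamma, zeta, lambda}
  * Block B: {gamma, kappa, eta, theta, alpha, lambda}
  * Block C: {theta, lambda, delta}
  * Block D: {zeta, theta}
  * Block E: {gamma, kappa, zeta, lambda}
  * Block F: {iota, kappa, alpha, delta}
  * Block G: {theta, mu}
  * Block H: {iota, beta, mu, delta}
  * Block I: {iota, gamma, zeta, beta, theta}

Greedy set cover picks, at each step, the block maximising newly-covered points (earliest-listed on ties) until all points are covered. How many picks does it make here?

Greedy: pick B (covers 6 new) → pick H (covers 4 new) → pick A (covers 1 new). Total picks: 3.

3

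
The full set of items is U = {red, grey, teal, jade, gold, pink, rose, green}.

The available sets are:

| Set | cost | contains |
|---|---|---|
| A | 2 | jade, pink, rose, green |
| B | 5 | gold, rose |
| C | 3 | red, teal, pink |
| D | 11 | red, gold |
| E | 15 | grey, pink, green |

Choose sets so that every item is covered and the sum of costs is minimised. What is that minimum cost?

A, B, C, E together cover every item (A ∪ B ∪ C ∪ E = {red, grey, teal, jade, gold, pink, rose, green}); total cost 2 + 5 + 3 + 15 = 25.
No covering selection has total cost below 25.

25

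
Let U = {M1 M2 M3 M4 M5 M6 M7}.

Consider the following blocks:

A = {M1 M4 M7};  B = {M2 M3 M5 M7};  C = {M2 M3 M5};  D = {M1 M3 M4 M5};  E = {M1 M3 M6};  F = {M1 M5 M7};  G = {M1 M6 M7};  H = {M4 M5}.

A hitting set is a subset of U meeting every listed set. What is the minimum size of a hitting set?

Take T = {M1, M5}. Each listed block contains at least one of these, so T is a hitting set of size 2.
The blocks A, C are pairwise disjoint, so any hitting set needs a separate element for each — at least 2. Hence 2 is optimal.

2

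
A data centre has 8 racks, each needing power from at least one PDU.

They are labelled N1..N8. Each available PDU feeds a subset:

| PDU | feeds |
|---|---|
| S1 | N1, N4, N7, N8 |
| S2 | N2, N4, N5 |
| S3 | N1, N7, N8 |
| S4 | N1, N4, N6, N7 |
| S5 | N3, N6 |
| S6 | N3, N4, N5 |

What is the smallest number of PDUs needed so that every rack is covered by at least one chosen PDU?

S1 and S2 and S5 together: S1 ∪ S2 ∪ S5 = {N1, N2, N3, N4, N5, N6, N7, N8} — every rack is covered.
Only S2 contains N2, so S2 is forced; the remaining 5 racks need at least 2 more PDUs (each remaining PDU adds at most 3) — so at least 3 PDUs are needed, and 3 is optimal.

3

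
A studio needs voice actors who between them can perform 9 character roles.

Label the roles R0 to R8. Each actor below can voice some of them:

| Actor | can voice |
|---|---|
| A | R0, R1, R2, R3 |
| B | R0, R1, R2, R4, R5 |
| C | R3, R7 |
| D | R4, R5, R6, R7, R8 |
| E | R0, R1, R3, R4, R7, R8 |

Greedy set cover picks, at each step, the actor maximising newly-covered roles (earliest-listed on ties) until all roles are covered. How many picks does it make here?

Greedy: pick E (covers 6 new) → pick B (covers 2 new) → pick D (covers 1 new). Total picks: 3.
(The true minimum cover uses only 2 actors, so greedy is not optimal here.)

3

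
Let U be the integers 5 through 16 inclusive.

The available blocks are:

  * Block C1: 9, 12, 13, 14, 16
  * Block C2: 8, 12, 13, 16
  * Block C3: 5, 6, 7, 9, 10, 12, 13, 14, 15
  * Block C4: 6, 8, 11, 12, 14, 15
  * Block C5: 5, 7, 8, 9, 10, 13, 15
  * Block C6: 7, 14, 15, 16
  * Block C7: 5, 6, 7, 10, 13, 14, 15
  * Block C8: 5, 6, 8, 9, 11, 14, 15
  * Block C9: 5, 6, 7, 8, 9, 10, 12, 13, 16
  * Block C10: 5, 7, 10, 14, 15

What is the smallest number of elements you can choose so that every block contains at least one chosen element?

2

The 2 elements {8, 14} hit every block.
The blocks C2, C10 are pairwise disjoint, so any hitting set needs a separate element for each — at least 2. Hence 2 is optimal.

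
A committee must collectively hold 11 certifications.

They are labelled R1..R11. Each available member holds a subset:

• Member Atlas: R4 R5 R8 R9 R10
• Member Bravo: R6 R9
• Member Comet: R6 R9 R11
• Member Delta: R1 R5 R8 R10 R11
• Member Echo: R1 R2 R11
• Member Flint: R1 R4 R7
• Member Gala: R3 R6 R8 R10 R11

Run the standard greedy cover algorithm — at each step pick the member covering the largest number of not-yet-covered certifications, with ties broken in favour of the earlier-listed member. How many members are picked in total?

Greedy: pick Atlas (covers 5 new) → pick Echo (covers 3 new) → pick Gala (covers 2 new) → pick Flint (covers 1 new). Total picks: 4.

4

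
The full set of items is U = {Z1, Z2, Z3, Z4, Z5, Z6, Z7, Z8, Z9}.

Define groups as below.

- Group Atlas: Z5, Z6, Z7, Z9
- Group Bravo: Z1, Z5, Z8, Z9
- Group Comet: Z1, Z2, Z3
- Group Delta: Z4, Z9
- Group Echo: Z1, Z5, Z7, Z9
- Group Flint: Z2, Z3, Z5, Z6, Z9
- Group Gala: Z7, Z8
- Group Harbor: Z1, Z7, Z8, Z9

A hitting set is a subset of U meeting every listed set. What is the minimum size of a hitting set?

The 3 items {Z2, Z7, Z9} hit every group.
The groups Comet, Delta, Gala are pairwise disjoint, so any hitting set needs a separate item for each — at least 3. Hence 3 is optimal.

3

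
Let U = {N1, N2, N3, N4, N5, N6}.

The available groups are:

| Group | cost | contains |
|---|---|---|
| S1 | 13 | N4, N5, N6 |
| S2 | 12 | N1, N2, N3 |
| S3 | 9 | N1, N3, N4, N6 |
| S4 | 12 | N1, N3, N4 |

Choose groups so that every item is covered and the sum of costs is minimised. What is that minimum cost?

25

S1, S2 together cover every item (S1 ∪ S2 = {N1, N2, N3, N4, N5, N6}); total cost 13 + 12 = 25.
The greedy pick S3, S2, S1 costs 34; no covering selection beats 25.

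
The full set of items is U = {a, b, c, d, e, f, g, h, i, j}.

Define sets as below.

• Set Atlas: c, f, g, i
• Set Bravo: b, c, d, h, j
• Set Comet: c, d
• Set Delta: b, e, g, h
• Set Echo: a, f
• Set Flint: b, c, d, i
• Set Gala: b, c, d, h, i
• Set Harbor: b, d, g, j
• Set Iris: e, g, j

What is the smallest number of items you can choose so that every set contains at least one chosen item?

Take T = {a, c, g}. Each listed set contains at least one of these, so T is a hitting set of size 3.
The sets Echo, Flint, Iris are pairwise disjoint, so any hitting set needs a separate item for each — at least 3. Hence 3 is optimal.

3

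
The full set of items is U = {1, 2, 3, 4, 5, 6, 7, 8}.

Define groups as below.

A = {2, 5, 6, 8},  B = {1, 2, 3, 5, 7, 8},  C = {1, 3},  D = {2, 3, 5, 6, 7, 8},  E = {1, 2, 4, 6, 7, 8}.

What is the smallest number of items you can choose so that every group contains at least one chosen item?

The 2 items {3, 6} hit every group.
The groups A, C are pairwise disjoint, so any hitting set needs a separate item for each — at least 2. Hence 2 is optimal.

2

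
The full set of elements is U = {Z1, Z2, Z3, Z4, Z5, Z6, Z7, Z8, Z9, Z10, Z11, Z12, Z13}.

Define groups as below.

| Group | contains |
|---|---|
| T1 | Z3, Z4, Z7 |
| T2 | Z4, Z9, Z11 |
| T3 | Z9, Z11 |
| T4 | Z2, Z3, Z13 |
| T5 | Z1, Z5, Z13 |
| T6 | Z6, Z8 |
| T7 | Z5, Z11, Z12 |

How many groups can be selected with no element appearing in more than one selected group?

4

T1, T3, T5, T6 are pairwise disjoint (T1={Z3,Z4,Z7}; T3={Z9,Z11}; T5={Z1,Z5,Z13}; T6={Z6,Z8}).
Every remaining group overlaps one of these, and no 5 of the listed groups are pairwise disjoint, so 4 is the maximum.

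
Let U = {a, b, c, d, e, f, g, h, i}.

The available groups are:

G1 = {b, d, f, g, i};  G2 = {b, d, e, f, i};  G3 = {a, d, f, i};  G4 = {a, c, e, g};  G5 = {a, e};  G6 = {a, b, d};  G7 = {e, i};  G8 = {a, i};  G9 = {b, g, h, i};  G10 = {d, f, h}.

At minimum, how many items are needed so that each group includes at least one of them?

The 3 items {d, e, i} hit every group.
No choice of 2 items meets every group, so 3 is the minimum.

3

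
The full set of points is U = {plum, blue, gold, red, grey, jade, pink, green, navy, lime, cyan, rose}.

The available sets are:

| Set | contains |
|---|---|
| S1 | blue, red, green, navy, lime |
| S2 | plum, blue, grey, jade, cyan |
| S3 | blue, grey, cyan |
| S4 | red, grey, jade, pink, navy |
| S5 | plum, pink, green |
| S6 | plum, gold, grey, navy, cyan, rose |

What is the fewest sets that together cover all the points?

3

Take {S1, S4, S6}. Their union is {plum, blue, gold, red, grey, jade, pink, green, navy, lime, cyan, rose}, which is all 12 points.
Only S6 contains gold, so S6 is forced; the remaining 6 points need at least 2 more sets (each remaining set adds at most 4) — so at least 3 sets are needed, and 3 is optimal.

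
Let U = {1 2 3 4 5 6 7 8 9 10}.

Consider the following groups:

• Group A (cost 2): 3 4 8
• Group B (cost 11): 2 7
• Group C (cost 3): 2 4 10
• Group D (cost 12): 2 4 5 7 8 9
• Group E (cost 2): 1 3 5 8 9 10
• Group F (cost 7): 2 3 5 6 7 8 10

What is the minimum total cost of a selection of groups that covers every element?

A, E, F together cover every element (A ∪ E ∪ F = {1, 2, 3, 4, 5, 6, 7, 8, 9, 10}); total cost 2 + 2 + 7 = 11.
The greedy pick E, C, F costs 12; no covering selection beats 11.

11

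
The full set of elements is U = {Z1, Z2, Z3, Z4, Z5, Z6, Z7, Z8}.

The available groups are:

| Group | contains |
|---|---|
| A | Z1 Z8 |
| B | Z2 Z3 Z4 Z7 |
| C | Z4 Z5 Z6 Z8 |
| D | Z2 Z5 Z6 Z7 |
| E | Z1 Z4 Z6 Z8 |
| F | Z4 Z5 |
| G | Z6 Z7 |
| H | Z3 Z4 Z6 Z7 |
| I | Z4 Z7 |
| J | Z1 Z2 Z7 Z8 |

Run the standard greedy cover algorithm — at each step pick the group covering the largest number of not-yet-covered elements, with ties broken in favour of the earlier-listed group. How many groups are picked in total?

Greedy: pick B (covers 4 new) → pick C (covers 3 new) → pick A (covers 1 new). Total picks: 3.

3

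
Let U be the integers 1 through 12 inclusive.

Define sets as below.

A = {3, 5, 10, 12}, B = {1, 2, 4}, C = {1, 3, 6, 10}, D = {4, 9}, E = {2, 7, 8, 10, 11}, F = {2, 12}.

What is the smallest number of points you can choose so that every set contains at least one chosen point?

The 3 points {4, 10, 12} hit every set.
The sets C, D, F are pairwise disjoint, so any hitting set needs a separate point for each — at least 3. Hence 3 is optimal.

3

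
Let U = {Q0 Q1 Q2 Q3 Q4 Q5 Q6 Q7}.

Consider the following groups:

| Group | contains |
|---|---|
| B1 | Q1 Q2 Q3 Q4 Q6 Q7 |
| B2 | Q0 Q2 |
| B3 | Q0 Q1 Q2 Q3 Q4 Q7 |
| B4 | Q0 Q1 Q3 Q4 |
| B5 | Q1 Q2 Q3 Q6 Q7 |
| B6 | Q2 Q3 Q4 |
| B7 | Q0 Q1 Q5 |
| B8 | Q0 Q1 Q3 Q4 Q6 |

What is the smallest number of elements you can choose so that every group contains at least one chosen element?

The 2 elements {Q0, Q3} hit every group.
The groups B6, B7 are pairwise disjoint, so any hitting set needs a separate element for each — at least 2. Hence 2 is optimal.

2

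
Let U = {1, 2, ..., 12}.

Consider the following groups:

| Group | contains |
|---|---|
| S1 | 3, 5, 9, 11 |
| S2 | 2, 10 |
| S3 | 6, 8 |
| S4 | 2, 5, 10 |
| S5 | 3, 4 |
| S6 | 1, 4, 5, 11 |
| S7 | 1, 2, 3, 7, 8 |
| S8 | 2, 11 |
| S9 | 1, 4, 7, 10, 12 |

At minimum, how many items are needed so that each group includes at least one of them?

The 4 items {4, 8, 10, 11} hit every group.
No choice of 3 items meets every group, so 4 is the minimum.

4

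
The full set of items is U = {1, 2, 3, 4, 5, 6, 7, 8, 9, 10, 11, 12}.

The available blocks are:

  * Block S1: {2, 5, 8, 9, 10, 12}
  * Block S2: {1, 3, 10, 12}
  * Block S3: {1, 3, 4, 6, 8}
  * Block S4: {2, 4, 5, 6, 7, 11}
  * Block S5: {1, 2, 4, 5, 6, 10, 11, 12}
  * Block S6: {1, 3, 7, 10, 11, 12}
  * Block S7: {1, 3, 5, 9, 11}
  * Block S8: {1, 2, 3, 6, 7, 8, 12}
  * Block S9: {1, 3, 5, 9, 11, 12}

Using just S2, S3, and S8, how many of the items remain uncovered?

Union of S2, S3, S8 = {1, 2, 3, 4, 6, 7, 8, 10, 12}.
Not covered: 5, 9, 11 — 3 items.

3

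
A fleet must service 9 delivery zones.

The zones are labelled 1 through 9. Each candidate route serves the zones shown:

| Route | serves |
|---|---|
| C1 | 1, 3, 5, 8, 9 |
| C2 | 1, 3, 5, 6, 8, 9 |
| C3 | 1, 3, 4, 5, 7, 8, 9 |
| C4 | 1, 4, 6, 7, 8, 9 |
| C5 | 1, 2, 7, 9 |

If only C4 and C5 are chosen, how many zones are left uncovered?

Union of C4, C5 = {1, 2, 4, 6, 7, 8, 9}.
Not covered: 3, 5 — 2 zones.

2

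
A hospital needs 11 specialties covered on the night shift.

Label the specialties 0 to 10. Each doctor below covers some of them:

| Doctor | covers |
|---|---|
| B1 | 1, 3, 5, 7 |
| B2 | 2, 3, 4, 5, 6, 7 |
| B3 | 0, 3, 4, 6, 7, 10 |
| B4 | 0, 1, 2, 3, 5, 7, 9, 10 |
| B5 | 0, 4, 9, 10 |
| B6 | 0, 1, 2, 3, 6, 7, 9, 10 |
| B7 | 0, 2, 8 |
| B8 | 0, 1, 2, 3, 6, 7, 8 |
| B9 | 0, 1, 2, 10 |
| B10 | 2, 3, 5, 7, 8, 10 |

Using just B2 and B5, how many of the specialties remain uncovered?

2

Union of B2, B5 = {0, 2, 3, 4, 5, 6, 7, 9, 10}.
Not covered: 1, 8 — 2 specialties.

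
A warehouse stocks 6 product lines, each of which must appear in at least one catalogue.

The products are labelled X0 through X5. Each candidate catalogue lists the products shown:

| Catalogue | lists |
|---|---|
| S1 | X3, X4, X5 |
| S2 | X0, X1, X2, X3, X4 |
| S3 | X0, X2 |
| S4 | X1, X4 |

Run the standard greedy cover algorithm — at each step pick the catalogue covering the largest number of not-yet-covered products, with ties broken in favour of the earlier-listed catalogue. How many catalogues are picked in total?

Greedy: pick S2 (covers 5 new) → pick S1 (covers 1 new). Total picks: 2.

2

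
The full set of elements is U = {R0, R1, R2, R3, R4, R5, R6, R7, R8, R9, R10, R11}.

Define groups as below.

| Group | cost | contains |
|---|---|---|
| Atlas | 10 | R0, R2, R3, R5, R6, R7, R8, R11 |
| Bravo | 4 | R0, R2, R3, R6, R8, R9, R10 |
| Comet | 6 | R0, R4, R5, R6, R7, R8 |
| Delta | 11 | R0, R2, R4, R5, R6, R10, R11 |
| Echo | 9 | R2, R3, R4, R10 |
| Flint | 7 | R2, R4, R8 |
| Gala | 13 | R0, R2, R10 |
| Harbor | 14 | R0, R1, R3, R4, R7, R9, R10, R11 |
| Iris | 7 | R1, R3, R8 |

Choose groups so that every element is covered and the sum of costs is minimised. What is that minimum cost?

24

Atlas, Harbor together cover every element (Atlas ∪ Harbor = {R0, R1, R2, R3, R4, R5, R6, R7, R8, R9, R10, R11}); total cost 10 + 14 = 24.
No covering selection has total cost below 24.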